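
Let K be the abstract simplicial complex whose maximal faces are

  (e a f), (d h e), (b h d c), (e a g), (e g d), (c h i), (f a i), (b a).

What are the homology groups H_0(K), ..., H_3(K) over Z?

Fix the vertex order a < b < c < d < e < f < g < h < i and write every simplex with vertices in increasing order. Then dim K = 3 and the simplices of K are:

  0-simplices (9): a, b, c, d, e, f, g, h, i
  1-simplices (19): ab, ae, af, ag, ai, bc, bd, bh, cd, ch, ci, de, dg, dh, ef, eg, eh, fi, hi
  2-simplices (10): aef, aeg, afi, bcd, bch, bdh, cdh, chi, deg, deh
  3-simplices (1): bcdh

so the chain groups are C_0 ≅ Z^9, C_1 ≅ Z^19, C_2 ≅ Z^10, C_3 ≅ Z^1.

The boundary map ∂_1: C_1 → C_0 maps an edge to its endpoints' difference, ∂[p,q] = q − p.
The resulting 9×19 matrix has rank 8, and its Smith normal form has invariant factors (1,1,1,1,1,1,1,1).

The boundary map ∂_2: C_2 → C_1 sends each 2-simplex [p,q,r] to [q,r] − [p,r] + [p,q]. For instance
  ∂aeg = eg − ag + ae,
  ∂chi = hi − ci + ch.
This gives a 19×10 integer matrix of rank 9; reducing to Smith normal form yields diagonal entries (1,1,1,1,1,1,1,1,1).

The boundary map ∂_3: C_3 → C_2 sends each 3-simplex σ to the alternating sum Σ_i (−1)^i (σ with its i-th vertex removed). For instance
  ∂bcdh = cdh − bdh + bch − bcd.
The 10×1 boundary matrix has rank 1 and Smith normal form diag(1).

Now H_k = ker ∂_k / im ∂_{k+1}, so:

  H_0: rank C_0 − rank ∂_1 = 9 − 8 = 1, and the invariant factors of ∂_1 are all 1, so H_0 ≅ Z.
  H_1: rank ker ∂_1 − rank ∂_2 = (19 − 8) − 9 = 2, and the invariant factors of ∂_2 are all 1, so H_1 ≅ Z^2.
  H_2: rank ker ∂_2 − rank ∂_3 = (10 − 9) − 1 = 0, and the invariant factors of ∂_3 are all 1, so H_2 ≅ 0.
  H_3: rank ker ∂_3 − rank ∂_4 = (1 − 1) − 0 = 0, and there is no ∂_4, so H_3 ≅ 0.

As a check, the Euler characteristic is 9 − 19 + 10 − 1 = -1, which agrees with 1 − 2 + 0 − 0 = -1.

H_0 ≅ Z,  H_1 ≅ Z^2,  H_2 = 0,  H_3 = 0.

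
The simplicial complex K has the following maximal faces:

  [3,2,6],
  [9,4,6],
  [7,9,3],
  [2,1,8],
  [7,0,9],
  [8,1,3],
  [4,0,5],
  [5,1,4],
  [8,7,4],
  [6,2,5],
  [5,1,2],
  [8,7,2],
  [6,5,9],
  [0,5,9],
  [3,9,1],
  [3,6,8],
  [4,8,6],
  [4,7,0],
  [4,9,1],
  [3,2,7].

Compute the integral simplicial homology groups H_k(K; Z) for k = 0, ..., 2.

H_0 ≅ Z,  H_1 ≅ Z ⊕ Z/2,  H_2 = 0.

K has 10 vertices, 30 edges, 20 triangles.
rank ∂_0 = 0, rank ∂_1 = 9 ⇒ b_0 = 10 − 0 − 9 = 1; all invariant factors of ∂_1 are 1 so no torsion. So H_0 ≅ Z.
rank ∂_1 = 9, rank ∂_2 = 20 ⇒ b_1 = 30 − 9 − 20 = 1; ∂_2 has invariant factor(s) [2] giving torsion. So H_1 ≅ Z ⊕ Z/2.
rank ∂_2 = 20, rank ∂_3 = 0 ⇒ b_2 = 20 − 20 − 0 = 0. So H_2 ≅ 0.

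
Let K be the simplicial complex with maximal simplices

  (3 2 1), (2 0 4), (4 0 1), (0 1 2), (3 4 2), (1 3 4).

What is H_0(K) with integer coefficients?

We work with the vertex ordering 0 < 1 < 2 < 3 < 4. The simplices of K, each written with vertices in increasing order, are:

  0-simplices (5): [0], [1], [2], [3], [4]
  1-simplices (9): [0,1], [0,2], [0,4], [1,2], [1,3], [1,4], [2,3], [2,4], [3,4]
  2-simplices (6): [0,1,2], [0,1,4], [0,2,4], [1,2,3], [1,3,4], [2,3,4]

Hence C_0 ≅ Z^5, C_1 ≅ Z^9, C_2 ≅ Z^6.

The boundary map ∂_1: C_1 → C_0 maps an edge to its endpoints' difference, ∂[p,q] = q − p. For instance
  ∂[1,3] = [3] − [1].
The resulting 5×9 matrix has rank 4, and its Smith normal form has invariant factors (1,1,1,1).

The boundary map ∂_2: C_2 → C_1 acts by ∂[p,q,r] = [q,r] − [p,r] + [p,q]. For instance
  ∂[1,2,3] = [2,3] − [1,3] + [1,2],
  ∂[0,2,4] = [2,4] − [0,4] + [0,2].
This gives a 9×6 integer matrix of rank 5; reducing to Smith normal form yields diagonal entries (1,1,1,1,1).

Reading off H_k = ker ∂_k / im ∂_{k+1}:

  H_0: rank C_0 − rank ∂_1 = 5 − 4 = 1, and the invariant factors of ∂_1 are all 1, so H_0 = Z.

H_0 = Z.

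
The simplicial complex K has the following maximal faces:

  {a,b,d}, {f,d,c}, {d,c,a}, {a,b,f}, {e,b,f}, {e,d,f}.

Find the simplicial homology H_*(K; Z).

K has 6 vertices, 12 edges, 6 triangles.
rank ∂_0 = 0, rank ∂_1 = 5 ⇒ b_0 = 6 − 0 − 5 = 1; all invariant factors of ∂_1 are 1 so no torsion. So H_0 ≅ Z.
rank ∂_1 = 5, rank ∂_2 = 6 ⇒ b_1 = 12 − 5 − 6 = 1; all invariant factors of ∂_2 are 1 so no torsion. So H_1 ≅ Z.
rank ∂_2 = 6, rank ∂_3 = 0 ⇒ b_2 = 6 − 6 − 0 = 0. So H_2 ≅ 0.

H_0 = Z,  H_1 = Z,  H_2 = 0.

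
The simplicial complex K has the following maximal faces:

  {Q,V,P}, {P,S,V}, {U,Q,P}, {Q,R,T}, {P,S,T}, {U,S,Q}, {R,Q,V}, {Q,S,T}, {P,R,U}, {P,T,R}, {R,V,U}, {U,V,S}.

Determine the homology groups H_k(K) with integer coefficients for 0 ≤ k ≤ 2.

H_0 ≅ Z,  H_1 ≅ Z_2,  H_2 = 0.

Take the total order P < Q < R < S < T < U < V on the vertex set. Then K (dimension 2) consists of the simplices:

  0-simplices (7): P, Q, R, S, T, U, V
  1-simplices (18): PQ, PR, PS, PT, PU, PV, QR, QS, QT, QU, QV, RT, RU, RV, ST, SU, SV, UV
  2-simplices (12): PQU, PQV, PRT, PRU, PST, PSV, QRT, QRV, QST, QSU, RUV, SUV

giving chain groups C_0 ≅ Z^7, C_1 ≅ Z^18, C_2 ≅ Z^12.

The boundary map ∂_1: C_1 → C_0 sends each edge [p,q] (with p < q) to q − p. For instance
  ∂ST = T − S.
The resulting 7×18 matrix has rank 6, and its Smith normal form has invariant factors (1,1,1,1,1,1).

Boundary ∂_2: C_2 → C_1 acts by ∂[p,q,r] = [q,r] − [p,r] + [p,q]. For instance
  ∂PSV = SV − PV + PS,
  ∂PST = ST − PT + PS.
This gives a 18×12 integer matrix of rank 12; reducing to Smith normal form yields diagonal entries (1,1,1,1,1,1,1,1,1,1,1,2).

Now H_k = ker ∂_k / im ∂_{k+1}, so:

  H_0: rank C_0 − rank ∂_1 = 7 − 6 = 1, and the invariant factors of ∂_1 are all 1, so H_0 ≅ Z.
  H_1: rank ker ∂_1 − rank ∂_2 = (18 − 6) − 12 = 0, and ∂_2 has invariant factor 2 > 1, so H_1 ≅ Z_2.
  H_2: rank ker ∂_2 − rank ∂_3 = (12 − 12) − 0 = 0, and there is no ∂_3, so H_2 ≅ 0.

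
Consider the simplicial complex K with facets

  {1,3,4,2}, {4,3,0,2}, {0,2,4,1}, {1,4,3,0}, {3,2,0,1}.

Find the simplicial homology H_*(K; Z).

H_0 = Z,  H_1 = 0,  H_2 = 0,  H_3 = Z.

Take the total order 0 < 1 < 2 < 3 < 4 on the vertex set. Then K (dimension 3) consists of the simplices:

  0-simplices (5): [0], [1], [2], [3], [4]
  1-simplices (10): [0,1], [0,2], [0,3], [0,4], [1,2], [1,3], [1,4], [2,3], [2,4], [3,4]
  2-simplices (10): [0,1,2], [0,1,3], [0,1,4], [0,2,3], [0,2,4], [0,3,4], [1,2,3], [1,2,4], [1,3,4], [2,3,4]
  3-simplices (5): [0,1,2,3], [0,1,2,4], [0,1,3,4], [0,2,3,4], [1,2,3,4]

giving chain groups C_0 ≅ Z^5, C_1 ≅ Z^10, C_2 ≅ Z^10, C_3 ≅ Z^5.

Boundary ∂_1: C_1 → C_0 maps an edge to its endpoints' difference, ∂[p,q] = q − p.
As a 5×10 matrix over Z this has rank 4, with invariant factors (1,1,1,1).

The boundary map ∂_2: C_2 → C_1 maps a triangle to the signed sum of its edges. For instance
  ∂[1,2,3] = [2,3] − [1,3] + [1,2],
  ∂[0,1,4] = [1,4] − [0,4] + [0,1].
The 10×10 boundary matrix has rank 6 and Smith normal form diag(1,1,1,1,1,1).

∂_3: C_3 → C_2 sends each 3-simplex σ to the alternating sum Σ_i (−1)^i (σ with its i-th vertex removed). For instance
  ∂[0,1,2,4] = [1,2,4] − [0,2,4] + [0,1,4] − [0,1,2],
  ∂[0,1,3,4] = [1,3,4] − [0,3,4] + [0,1,4] − [0,1,3].
The 10×5 boundary matrix has rank 4 and Smith normal form diag(1,1,1,1).

Computing H_k = (kernel of ∂_k) / (image of ∂_{k+1}):

  H_0: rank C_0 − rank ∂_1 = 5 − 4 = 1, and the invariant factors of ∂_1 are all 1, so H_0 = Z.
  H_1: rank ker ∂_1 − rank ∂_2 = (10 − 4) − 6 = 0, and the invariant factors of ∂_2 are all 1, so H_1 = 0.
  H_2: rank ker ∂_2 − rank ∂_3 = (10 − 6) − 4 = 0, and the invariant factors of ∂_3 are all 1, so H_2 = 0.
  H_3: rank ker ∂_3 − rank ∂_4 = (5 − 4) − 0 = 1, and there is no ∂_4, so H_3 = Z.

As a check, the Euler characteristic is 5 − 10 + 10 − 5 = 0, which agrees with 1 − 0 + 0 − 1 = 0.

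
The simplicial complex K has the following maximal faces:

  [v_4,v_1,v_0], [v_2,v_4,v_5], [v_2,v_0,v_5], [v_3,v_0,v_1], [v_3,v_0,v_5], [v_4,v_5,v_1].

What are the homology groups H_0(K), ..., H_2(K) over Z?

H_0 ≅ Z,  H_1 ≅ Z,  H_2 = 0.

K has 6 vertices, 12 edges, 6 triangles.
rank ∂_0 = 0, rank ∂_1 = 5 ⇒ b_0 = 6 − 0 − 5 = 1; all invariant factors of ∂_1 are 1 so no torsion. So H_0 ≅ Z.
rank ∂_1 = 5, rank ∂_2 = 6 ⇒ b_1 = 12 − 5 − 6 = 1; all invariant factors of ∂_2 are 1 so no torsion. So H_1 ≅ Z.
rank ∂_2 = 6, rank ∂_3 = 0 ⇒ b_2 = 6 − 6 − 0 = 0. So H_2 ≅ 0.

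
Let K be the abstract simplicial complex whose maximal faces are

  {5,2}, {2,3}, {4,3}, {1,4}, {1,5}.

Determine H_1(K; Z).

K has 5 vertices, 5 edges.
rank ∂_1 = 4, rank ∂_2 = 0 ⇒ b_1 = 5 − 4 − 0 = 1. So H_1 ≅ Z.

H_1 = Z.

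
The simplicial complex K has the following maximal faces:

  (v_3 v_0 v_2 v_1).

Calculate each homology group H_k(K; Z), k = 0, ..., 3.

Take the total order v_0 < v_1 < v_2 < v_3 on the vertex set. Then K (dimension 3) consists of the simplices:

  0-simplices (4): [v_0], [v_1], [v_2], [v_3]
  1-simplices (6): [v_0,v_1], [v_0,v_2], [v_0,v_3], [v_1,v_2], [v_1,v_3], [v_2,v_3]
  2-simplices (4): [v_0,v_1,v_2], [v_0,v_1,v_3], [v_0,v_2,v_3], [v_1,v_2,v_3]
  3-simplices (1): [v_0,v_1,v_2,v_3]

Hence C_0 ≅ Z^4, C_1 ≅ Z^6, C_2 ≅ Z^4, C_3 ≅ Z^1.

Boundary ∂_1: C_1 → C_0 maps an edge to its endpoints' difference, ∂[p,q] = q − p.
The resulting 4×6 matrix has rank 3, and its Smith normal form has invariant factors (1,1,1).

Boundary ∂_2: C_2 → C_1 maps a triangle to the signed sum of its edges. For instance
  ∂[v_0,v_1,v_3] = [v_1,v_3] − [v_0,v_3] + [v_0,v_1],
  ∂[v_0,v_2,v_3] = [v_2,v_3] − [v_0,v_3] + [v_0,v_2].
The 6×4 boundary matrix has rank 3 and Smith normal form diag(1,1,1).

Boundary ∂_3: C_3 → C_2 sends each 3-simplex σ to the alternating sum Σ_i (−1)^i (σ with its i-th vertex removed). For instance
  ∂[v_0,v_1,v_2,v_3] = [v_1,v_2,v_3] − [v_0,v_2,v_3] + [v_0,v_1,v_3] − [v_0,v_1,v_2].
The resulting 4×1 matrix has rank 1, and its Smith normal form has invariant factors (1).

Computing H_k = (kernel of ∂_k) / (image of ∂_{k+1}):

  H_0: rank C_0 − rank ∂_1 = 4 − 3 = 1, and the invariant factors of ∂_1 are all 1, so H_0 = Z.
  H_1: rank ker ∂_1 − rank ∂_2 = (6 − 3) − 3 = 0, and the invariant factors of ∂_2 are all 1, so H_1 = 0.
  H_2: rank ker ∂_2 − rank ∂_3 = (4 − 3) − 1 = 0, and the invariant factors of ∂_3 are all 1, so H_2 = 0.
  H_3: rank ker ∂_3 − rank ∂_4 = (1 − 1) − 0 = 0, and there is no ∂_4, so H_3 = 0.

As a check, the Euler characteristic is 4 − 6 + 4 − 1 = 1, which agrees with 1 − 0 + 0 − 0 = 1.

H_0 = Z,  H_1 = 0,  H_2 = 0,  H_3 = 0.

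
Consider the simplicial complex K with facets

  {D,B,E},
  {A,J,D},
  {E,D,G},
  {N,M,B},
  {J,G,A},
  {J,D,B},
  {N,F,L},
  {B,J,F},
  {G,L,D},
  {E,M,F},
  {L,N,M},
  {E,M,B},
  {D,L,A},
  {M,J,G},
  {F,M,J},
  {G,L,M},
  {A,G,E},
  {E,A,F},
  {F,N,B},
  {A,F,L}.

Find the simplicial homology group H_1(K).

H_1 ≅ Z ⊕ Z/2.

Take the total order A < B < D < E < F < G < J < L < M < N on the vertex set. Then K (dimension 2) consists of the simplices:

  0-simplices (10): A, B, D, E, F, G, J, L, M, N
  1-simplices (30): AD, AE, AF, AG, AJ, AL, BD, BE, BF, BJ, BM, BN, DE, DG, DJ, DL, EF, EG, EM, FJ, FL, FM, FN, GJ, GL, GM, JM, LM, LN, MN
  2-simplices (20): ADJ, ADL, AEF, AEG, AFL, AGJ, BDE, BDJ, BEM, BFJ, BFN, BMN, DEG, DGL, EFM, FJM, FLN, GJM, GLM, LMN

Hence C_0 ≅ Z^10, C_1 ≅ Z^30, C_2 ≅ Z^20.

Boundary ∂_1: C_1 → C_0 is given by ∂[p,q] = [q] − [p]. For instance
  ∂DG = G − D.
The resulting 10×30 matrix has rank 9, and its Smith normal form has invariant factors (1,1,1,1,1,1,1,1,1).

Boundary ∂_2: C_2 → C_1 maps a triangle to the signed sum of its edges. For instance
  ∂GLM = LM − GM + GL,
  ∂GJM = JM − GM + GJ.
This gives a 30×20 integer matrix of rank 20; reducing to Smith normal form yields diagonal entries (1,1,1,1,1,1,1,1,1,1,1,1,1,1,1,1,1,1,1,2).

Computing H_k = (kernel of ∂_k) / (image of ∂_{k+1}):

  H_1: rank ker ∂_1 − rank ∂_2 = (30 − 9) − 20 = 1, and ∂_2 has invariant factor 2 > 1, so H_1 = Z ⊕ Z/2.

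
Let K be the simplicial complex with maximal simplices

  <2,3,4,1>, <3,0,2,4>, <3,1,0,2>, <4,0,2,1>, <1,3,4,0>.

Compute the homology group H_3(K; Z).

H_3 = Z.

Take the total order 0 < 1 < 2 < 3 < 4 on the vertex set. Then K (dimension 3) consists of the simplices:

  0-simplices (5): [0], [1], [2], [3], [4]
  1-simplices (10): [0,1], [0,2], [0,3], [0,4], [1,2], [1,3], [1,4], [2,3], [2,4], [3,4]
  2-simplices (10): [0,1,2], [0,1,3], [0,1,4], [0,2,3], [0,2,4], [0,3,4], [1,2,3], [1,2,4], [1,3,4], [2,3,4]
  3-simplices (5): [0,1,2,3], [0,1,2,4], [0,1,3,4], [0,2,3,4], [1,2,3,4]

so the chain groups are C_0 ≅ Z^5, C_1 ≅ Z^10, C_2 ≅ Z^10, C_3 ≅ Z^5.

Boundary ∂_1: C_1 → C_0 is given by ∂[p,q] = [q] − [p].
This gives a 5×10 integer matrix of rank 4; reducing to Smith normal form yields diagonal entries (1,1,1,1).

∂_2: C_2 → C_1 acts by ∂[p,q,r] = [q,r] − [p,r] + [p,q]. For instance
  ∂[0,1,3] = [1,3] − [0,3] + [0,1],
  ∂[1,3,4] = [3,4] − [1,4] + [1,3].
The 10×10 boundary matrix has rank 6 and Smith normal form diag(1,1,1,1,1,1).

∂_3: C_3 → C_2 sends each 3-simplex σ to the alternating sum Σ_i (−1)^i (σ with its i-th vertex removed). For instance
  ∂[1,2,3,4] = [2,3,4] − [1,3,4] + [1,2,4] − [1,2,3],
  ∂[0,1,3,4] = [1,3,4] − [0,3,4] + [0,1,4] − [0,1,3].
The 10×5 boundary matrix has rank 4 and Smith normal form diag(1,1,1,1).

Now H_k = ker ∂_k / im ∂_{k+1}, so:

  H_3: rank ker ∂_3 − rank ∂_4 = (5 − 4) − 0 = 1, and there is no ∂_4, so H_3 = Z.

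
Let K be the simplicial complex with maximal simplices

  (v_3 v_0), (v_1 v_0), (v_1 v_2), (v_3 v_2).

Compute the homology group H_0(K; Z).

H_0 = Z.

Fix the vertex order v_0 < v_1 < v_2 < v_3 and write every simplex with vertices in increasing order. Then dim K = 1 and the simplices of K are:

  0-simplices (4): [v_0], [v_1], [v_2], [v_3]
  1-simplices (4): [v_0,v_1], [v_0,v_3], [v_1,v_2], [v_2,v_3]

Hence C_0 ≅ Z^4, C_1 ≅ Z^4.

∂_1: C_1 → C_0 sends each edge [p,q] (with p < q) to q − p. For instance
  ∂[v_1,v_2] = [v_2] − [v_1].
The resulting 4×4 matrix has rank 3, and its Smith normal form has invariant factors (1,1,1).

Now H_k = ker ∂_k / im ∂_{k+1}, so:

  H_0: rank C_0 − rank ∂_1 = 4 − 3 = 1, and the invariant factors of ∂_1 are all 1, so H_0 = Z.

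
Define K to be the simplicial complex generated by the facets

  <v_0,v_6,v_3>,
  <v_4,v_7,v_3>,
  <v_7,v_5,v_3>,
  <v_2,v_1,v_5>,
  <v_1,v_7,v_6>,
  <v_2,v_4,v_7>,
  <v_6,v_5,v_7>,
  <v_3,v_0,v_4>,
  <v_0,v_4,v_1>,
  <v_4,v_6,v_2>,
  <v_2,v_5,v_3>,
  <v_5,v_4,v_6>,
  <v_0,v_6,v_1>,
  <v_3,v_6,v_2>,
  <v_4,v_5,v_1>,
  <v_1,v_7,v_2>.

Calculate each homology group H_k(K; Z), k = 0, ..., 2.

Fix the vertex order v_0 < v_1 < v_2 < v_3 < v_4 < v_5 < v_6 < v_7 and write every simplex with vertices in increasing order. Then dim K = 2 and the simplices of K are:

  0-simplices (8): [v_0], [v_1], [v_2], [v_3], [v_4], [v_5], [v_6], [v_7]
  1-simplices (24): (24 of them)
  2-simplices (16): (16 of them)

so the chain groups are C_0 ≅ Z^8, C_1 ≅ Z^24, C_2 ≅ Z^16.

Boundary ∂_1: C_1 → C_0 sends each edge [p,q] (with p < q) to q − p.
The resulting 8×24 matrix has rank 7, and its Smith normal form has invariant factors (1,1,1,1,1,1,1).

The boundary map ∂_2: C_2 → C_1 sends each 2-simplex [p,q,r] to [q,r] − [p,r] + [p,q]. For instance
  ∂[v_1,v_4,v_5] = [v_4,v_5] − [v_1,v_5] + [v_1,v_4],
  ∂[v_0,v_1,v_6] = [v_1,v_6] − [v_0,v_6] + [v_0,v_1].
The resulting 24×16 matrix has rank 15, and its Smith normal form has invariant factors (1,1,1,1,1,1,1,1,1,1,1,1,1,1,1).

From H_k ≅ ker(∂_k) / im(∂_{k+1}) we obtain:

  H_0: rank C_0 − rank ∂_1 = 8 − 7 = 1, and the invariant factors of ∂_1 are all 1, so H_0 = Z.
  H_1: rank ker ∂_1 − rank ∂_2 = (24 − 7) − 15 = 2, and the invariant factors of ∂_2 are all 1, so H_1 = Z^2.
  H_2: rank ker ∂_2 − rank ∂_3 = (16 − 15) − 0 = 1, and there is no ∂_3, so H_2 = Z.

(K is a triangulation of the torus T^2.)

H_0 ≅ Z,  H_1 ≅ Z^2,  H_2 ≅ Z.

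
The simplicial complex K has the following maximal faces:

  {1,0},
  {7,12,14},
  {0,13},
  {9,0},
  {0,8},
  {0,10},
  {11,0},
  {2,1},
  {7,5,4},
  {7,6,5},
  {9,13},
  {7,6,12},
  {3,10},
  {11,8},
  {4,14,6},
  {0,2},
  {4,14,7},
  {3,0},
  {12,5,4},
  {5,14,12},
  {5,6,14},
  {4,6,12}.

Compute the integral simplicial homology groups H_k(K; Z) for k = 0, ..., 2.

H_0 ≅ Z^2,  H_1 ≅ Z^4 ⊕ Z/2Z,  H_2 = 0.

Take the total order 0 < 1 < 2 < 3 < 4 < 5 < 6 < 7 < 8 < 9 < 10 < 11 < 12 < 13 < 14 on the vertex set. Then K (dimension 2) consists of the simplices:

  0-simplices (15): [0], [1], [2], [3], [4], [5], [6], [7], [8], [9], [10], [11], [12], [13], [14]
  1-simplices (27): (27 of them)
  2-simplices (10): [4,5,7], [4,5,12], [4,6,12], [4,6,14], [4,7,14], [5,6,7], [5,6,14], [5,12,14], [6,7,12], [7,12,14]

so the chain groups are C_0 ≅ Z^15, C_1 ≅ Z^27, C_2 ≅ Z^10.

∂_1: C_1 → C_0 maps an edge to its endpoints' difference, ∂[p,q] = q − p. For instance
  ∂[4,7] = [7] − [4].
This gives a 15×27 integer matrix of rank 13; reducing to Smith normal form yields diagonal entries (1,1,1,1,1,1,1,1,1,1,1,1,1).

∂_2: C_2 → C_1 acts by ∂[p,q,r] = [q,r] − [p,r] + [p,q]. For instance
  ∂[5,12,14] = [12,14] − [5,14] + [5,12],
  ∂[4,5,7] = [5,7] − [4,7] + [4,5].
As a 27×10 matrix over Z this has rank 10, with invariant factors (1,1,1,1,1,1,1,1,1,2).

Now H_k = ker ∂_k / im ∂_{k+1}, so:

  H_0: rank C_0 − rank ∂_1 = 15 − 13 = 2, and the invariant factors of ∂_1 are all 1, so H_0 ≅ Z^2.
  H_1: rank ker ∂_1 − rank ∂_2 = (27 − 13) − 10 = 4, and ∂_2 has invariant factor 2 > 1, so H_1 ≅ Z^4 ⊕ Z/2Z.
  H_2: rank ker ∂_2 − rank ∂_3 = (10 − 10) − 0 = 0, and there is no ∂_3, so H_2 ≅ 0.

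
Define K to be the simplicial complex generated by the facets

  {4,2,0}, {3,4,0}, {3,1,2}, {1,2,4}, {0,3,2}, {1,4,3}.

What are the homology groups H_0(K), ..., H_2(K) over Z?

H_0 ≅ Z,  H_1 = 0,  H_2 ≅ Z.

We work with the vertex ordering 0 < 1 < 2 < 3 < 4. The simplices of K, each written with vertices in increasing order, are:

  0-simplices (5): [0], [1], [2], [3], [4]
  1-simplices (9): [0,2], [0,3], [0,4], [1,2], [1,3], [1,4], [2,3], [2,4], [3,4]
  2-simplices (6): [0,2,3], [0,2,4], [0,3,4], [1,2,3], [1,2,4], [1,3,4]

so the chain groups are C_0 ≅ Z^5, C_1 ≅ Z^9, C_2 ≅ Z^6.

Boundary ∂_1: C_1 → C_0 sends each edge [p,q] (with p < q) to q − p. For instance
  ∂[1,3] = [3] − [1].
This gives a 5×9 integer matrix of rank 4; reducing to Smith normal form yields diagonal entries (1,1,1,1).

Boundary ∂_2: C_2 → C_1 maps a triangle to the signed sum of its edges. For instance
  ∂[0,2,3] = [2,3] − [0,3] + [0,2],
  ∂[1,3,4] = [3,4] − [1,4] + [1,3].
As a 9×6 matrix over Z this has rank 5, with invariant factors (1,1,1,1,1).

Computing H_k = (kernel of ∂_k) / (image of ∂_{k+1}):

  H_0: rank C_0 − rank ∂_1 = 5 − 4 = 1, and the invariant factors of ∂_1 are all 1, so H_0 ≅ Z.
  H_1: rank ker ∂_1 − rank ∂_2 = (9 − 4) − 5 = 0, and the invariant factors of ∂_2 are all 1, so H_1 ≅ 0.
  H_2: rank ker ∂_2 − rank ∂_3 = (6 − 5) − 0 = 1, and there is no ∂_3, so H_2 ≅ Z.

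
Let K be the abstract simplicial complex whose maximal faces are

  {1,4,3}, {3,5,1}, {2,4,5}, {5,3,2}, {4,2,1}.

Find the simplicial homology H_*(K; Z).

We work with the vertex ordering 1 < 2 < 3 < 4 < 5. The simplices of K, each written with vertices in increasing order, are:

  0-simplices (5): [1], [2], [3], [4], [5]
  1-simplices (10): [1,2], [1,3], [1,4], [1,5], [2,3], [2,4], [2,5], [3,4], [3,5], [4,5]
  2-simplices (5): [1,2,4], [1,3,4], [1,3,5], [2,3,5], [2,4,5]

so the chain groups are C_0 ≅ Z^5, C_1 ≅ Z^10, C_2 ≅ Z^5.

The boundary map ∂_1: C_1 → C_0 maps an edge to its endpoints' difference, ∂[p,q] = q − p. For instance
  ∂[3,4] = [4] − [3].
As a 5×10 matrix over Z this has rank 4, with invariant factors (1,1,1,1).

Boundary ∂_2: C_2 → C_1 acts by ∂[p,q,r] = [q,r] − [p,r] + [p,q]. For instance
  ∂[1,3,5] = [3,5] − [1,5] + [1,3],
  ∂[2,3,5] = [3,5] − [2,5] + [2,3].
This gives a 10×5 integer matrix of rank 5; reducing to Smith normal form yields diagonal entries (1,1,1,1,1).

Reading off H_k = ker ∂_k / im ∂_{k+1}:

  H_0: rank C_0 − rank ∂_1 = 5 − 4 = 1, and the invariant factors of ∂_1 are all 1, so H_0 ≅ Z.
  H_1: rank ker ∂_1 − rank ∂_2 = (10 − 4) − 5 = 1, and the invariant factors of ∂_2 are all 1, so H_1 ≅ Z.
  H_2: rank ker ∂_2 − rank ∂_3 = (5 − 5) − 0 = 0, and there is no ∂_3, so H_2 ≅ 0.

As a check, the Euler characteristic is 5 − 10 + 5 = 0, which agrees with 1 − 1 + 0 = 0.

H_0 ≅ Z,  H_1 ≅ Z,  H_2 = 0.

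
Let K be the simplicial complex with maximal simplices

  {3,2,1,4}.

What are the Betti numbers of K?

b_0 = 1, b_1 = 0, b_2 = 0, b_3 = 0.

Fix the vertex order 1 < 2 < 3 < 4 and write every simplex with vertices in increasing order. Then dim K = 3 and the simplices of K are:

  0-simplices (4): [1], [2], [3], [4]
  1-simplices (6): [1,2], [1,3], [1,4], [2,3], [2,4], [3,4]
  2-simplices (4): [1,2,3], [1,2,4], [1,3,4], [2,3,4]
  3-simplices (1): [1,2,3,4]

so the chain groups are C_0 ≅ Z^4, C_1 ≅ Z^6, C_2 ≅ Z^4, C_3 ≅ Z^1.

Boundary ∂_1: C_1 → C_0 maps an edge to its endpoints' difference, ∂[p,q] = q − p. For instance
  ∂[2,3] = [3] − [2].
This gives a 4×6 integer matrix of rank 3; reducing to Smith normal form yields diagonal entries (1,1,1).

Boundary ∂_2: C_2 → C_1 acts by ∂[p,q,r] = [q,r] − [p,r] + [p,q]. For instance
  ∂[1,2,4] = [2,4] − [1,4] + [1,2],
  ∂[2,3,4] = [3,4] − [2,4] + [2,3].
The 6×4 boundary matrix has rank 3 and Smith normal form diag(1,1,1).

The boundary map ∂_3: C_3 → C_2 sends each 3-simplex σ to the alternating sum Σ_i (−1)^i (σ with its i-th vertex removed). For instance
  ∂[1,2,3,4] = [2,3,4] − [1,3,4] + [1,2,4] − [1,2,3].
The resulting 4×1 matrix has rank 1, and its Smith normal form has invariant factors (1).

Reading off H_k = ker ∂_k / im ∂_{k+1}:

  H_0: rank C_0 − rank ∂_1 = 4 − 3 = 1, and the invariant factors of ∂_1 are all 1, so H_0 ≅ Z.
  H_1: rank ker ∂_1 − rank ∂_2 = (6 − 3) − 3 = 0, and the invariant factors of ∂_2 are all 1, so H_1 ≅ 0.
  H_2: rank ker ∂_2 − rank ∂_3 = (4 − 3) − 1 = 0, and the invariant factors of ∂_3 are all 1, so H_2 ≅ 0.
  H_3: rank ker ∂_3 − rank ∂_4 = (1 − 1) − 0 = 0, and there is no ∂_4, so H_3 ≅ 0.

As a check, the Euler characteristic is 4 − 6 + 4 − 1 = 1, which agrees with 1 − 0 + 0 − 0 = 1.

Hence the Betti numbers are b_0 = 1, b_1 = 0, b_2 = 0, b_3 = 0.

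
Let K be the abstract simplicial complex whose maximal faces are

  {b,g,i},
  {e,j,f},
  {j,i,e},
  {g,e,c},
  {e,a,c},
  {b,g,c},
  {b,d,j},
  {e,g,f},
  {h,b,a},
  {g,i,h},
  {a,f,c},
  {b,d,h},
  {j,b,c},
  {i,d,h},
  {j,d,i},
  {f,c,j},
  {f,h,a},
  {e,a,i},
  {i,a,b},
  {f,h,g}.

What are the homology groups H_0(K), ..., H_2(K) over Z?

Order the vertices as a < b < c < d < e < f < g < h < i < j. Listing each simplex with vertices in this order, K has dimension 2 with simplices:

  0-simplices (10): a, b, c, d, e, f, g, h, i, j
  1-simplices (30): ab, ac, ae, af, ah, ai, bc, bd, bg, bh, bi, bj, ce, cf, cg, cj, dh, di, dj, ef, eg, ei, ej, fg, fh, fj, gh, gi, hi, ij
  2-simplices (20): abh, abi, ace, acf, aei, afh, bcg, bcj, bdh, bdj, bgi, ceg, cfj, dhi, dij, efg, efj, eij, fgh, ghi

Hence C_0 ≅ Z^10, C_1 ≅ Z^30, C_2 ≅ Z^20.

Boundary ∂_1: C_1 → C_0 sends each edge [p,q] (with p < q) to q − p. For instance
  ∂bj = j − b.
The resulting 10×30 matrix has rank 9, and its Smith normal form has invariant factors (1,1,1,1,1,1,1,1,1).

Boundary ∂_2: C_2 → C_1 acts by ∂[p,q,r] = [q,r] − [p,r] + [p,q]. For instance
  ∂abh = bh − ah + ab,
  ∂afh = fh − ah + af.
The resulting 30×20 matrix has rank 20, and its Smith normal form has invariant factors (1,1,1,1,1,1,1,1,1,1,1,1,1,1,1,1,1,1,1,2).

Reading off H_k = ker ∂_k / im ∂_{k+1}:

  H_0: rank C_0 − rank ∂_1 = 10 − 9 = 1, and the invariant factors of ∂_1 are all 1, so H_0 = Z.
  H_1: rank ker ∂_1 − rank ∂_2 = (30 − 9) − 20 = 1, and ∂_2 has invariant factor 2 > 1, so H_1 = Z ⊕ Z/2.
  H_2: rank ker ∂_2 − rank ∂_3 = (20 − 20) − 0 = 0, and there is no ∂_3, so H_2 = 0.

As a check, the Euler characteristic is 10 − 30 + 20 = 0, which agrees with 1 − 1 + 0 = 0.
(K is a triangulation of the Klein bottle.)

H_0 ≅ Z,  H_1 ≅ Z ⊕ Z/2,  H_2 = 0.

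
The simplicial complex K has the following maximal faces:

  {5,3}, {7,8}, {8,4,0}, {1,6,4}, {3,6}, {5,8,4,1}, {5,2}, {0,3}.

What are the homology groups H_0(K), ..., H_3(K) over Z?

Order the vertices as 0 < 1 < 2 < 3 < 4 < 5 < 6 < 7 < 8. Listing each simplex with vertices in this order, K has dimension 3 with simplices:

  0-simplices (9): [0], [1], [2], [3], [4], [5], [6], [7], [8]
  1-simplices (15): [0,3], [0,4], [0,8], [1,4], [1,5], [1,6], [1,8], [2,5], [3,5], [3,6], [4,5], [4,6], [4,8], [5,8], [7,8]
  2-simplices (6): [0,4,8], [1,4,5], [1,4,6], [1,4,8], [1,5,8], [4,5,8]
  3-simplices (1): [1,4,5,8]

Hence C_0 ≅ Z^9, C_1 ≅ Z^15, C_2 ≅ Z^6, C_3 ≅ Z^1.

Boundary ∂_1: C_1 → C_0 is given by ∂[p,q] = [q] − [p].
The resulting 9×15 matrix has rank 8, and its Smith normal form has invariant factors (1,1,1,1,1,1,1,1).

∂_2: C_2 → C_1 acts by ∂[p,q,r] = [q,r] − [p,r] + [p,q]. For instance
  ∂[1,4,5] = [4,5] − [1,5] + [1,4],
  ∂[1,5,8] = [5,8] − [1,8] + [1,5].
The 15×6 boundary matrix has rank 5 and Smith normal form diag(1,1,1,1,1).

The boundary map ∂_3: C_3 → C_2 sends each 3-simplex σ to the alternating sum Σ_i (−1)^i (σ with its i-th vertex removed). For instance
  ∂[1,4,5,8] = [4,5,8] − [1,5,8] + [1,4,8] − [1,4,5].
This gives a 6×1 integer matrix of rank 1; reducing to Smith normal form yields diagonal entries (1).

From H_k ≅ ker(∂_k) / im(∂_{k+1}) we obtain:

  H_0: rank C_0 − rank ∂_1 = 9 − 8 = 1, and the invariant factors of ∂_1 are all 1, so H_0 = Z.
  H_1: rank ker ∂_1 − rank ∂_2 = (15 − 8) − 5 = 2, and the invariant factors of ∂_2 are all 1, so H_1 = Z^2.
  H_2: rank ker ∂_2 − rank ∂_3 = (6 − 5) − 1 = 0, and the invariant factors of ∂_3 are all 1, so H_2 = 0.
  H_3: rank ker ∂_3 − rank ∂_4 = (1 − 1) − 0 = 0, and there is no ∂_4, so H_3 = 0.

H_0 = Z,  H_1 = Z^2,  H_2 = 0,  H_3 = 0.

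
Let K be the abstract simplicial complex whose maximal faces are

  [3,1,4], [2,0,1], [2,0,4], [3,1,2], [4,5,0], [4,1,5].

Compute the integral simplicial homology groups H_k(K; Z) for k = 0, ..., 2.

H_0 = Z,  H_1 = Z,  H_2 = 0.

K has 6 vertices, 12 edges, 6 triangles.
rank ∂_0 = 0, rank ∂_1 = 5 ⇒ b_0 = 6 − 0 − 5 = 1; all invariant factors of ∂_1 are 1 so no torsion. So H_0 = Z.
rank ∂_1 = 5, rank ∂_2 = 6 ⇒ b_1 = 12 − 5 − 6 = 1; all invariant factors of ∂_2 are 1 so no torsion. So H_1 = Z.
rank ∂_2 = 6, rank ∂_3 = 0 ⇒ b_2 = 6 − 6 − 0 = 0. So H_2 = 0.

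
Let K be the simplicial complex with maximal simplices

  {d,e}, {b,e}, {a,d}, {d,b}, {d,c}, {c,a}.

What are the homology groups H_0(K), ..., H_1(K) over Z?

H_0 = Z,  H_1 = Z^2.

Order the vertices as a < b < c < d < e. Listing each simplex with vertices in this order, K has dimension 1 with simplices:

  0-simplices (5): a, b, c, d, e
  1-simplices (6): ac, ad, bd, be, cd, de

Hence C_0 ≅ Z^5, C_1 ≅ Z^6.

The boundary map ∂_1: C_1 → C_0 is given by ∂[p,q] = [q] − [p]. For instance
  ∂bd = d − b.
The 5×6 boundary matrix has rank 4 and Smith normal form diag(1,1,1,1).

Reading off H_k = ker ∂_k / im ∂_{k+1}:

  H_0: rank C_0 − rank ∂_1 = 5 − 4 = 1, and the invariant factors of ∂_1 are all 1, so H_0 = Z.
  H_1: rank ker ∂_1 − rank ∂_2 = (6 − 4) − 0 = 2, and there is no ∂_2, so H_1 = Z^2.

As a check, the Euler characteristic is 5 − 6 = -1, which agrees with 1 − 2 = -1.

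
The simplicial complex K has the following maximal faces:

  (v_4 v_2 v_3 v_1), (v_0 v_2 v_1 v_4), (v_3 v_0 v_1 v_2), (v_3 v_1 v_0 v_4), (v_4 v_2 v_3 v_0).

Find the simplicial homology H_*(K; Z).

H_0 = Z,  H_1 = 0,  H_2 = 0,  H_3 = Z.

Fix the vertex order v_0 < v_1 < v_2 < v_3 < v_4 and write every simplex with vertices in increasing order. Then dim K = 3 and the simplices of K are:

  0-simplices (5): [v_0], [v_1], [v_2], [v_3], [v_4]
  1-simplices (10): [v_0,v_1], [v_0,v_2], [v_0,v_3], [v_0,v_4], [v_1,v_2], [v_1,v_3], [v_1,v_4], [v_2,v_3], [v_2,v_4], [v_3,v_4]
  2-simplices (10): [v_0,v_1,v_2], [v_0,v_1,v_3], [v_0,v_1,v_4], [v_0,v_2,v_3], [v_0,v_2,v_4], [v_0,v_3,v_4], [v_1,v_2,v_3], [v_1,v_2,v_4], [v_1,v_3,v_4], [v_2,v_3,v_4]
  3-simplices (5): [v_0,v_1,v_2,v_3], [v_0,v_1,v_2,v_4], [v_0,v_1,v_3,v_4], [v_0,v_2,v_3,v_4], [v_1,v_2,v_3,v_4]

giving chain groups C_0 ≅ Z^5, C_1 ≅ Z^10, C_2 ≅ Z^10, C_3 ≅ Z^5.

The boundary map ∂_1: C_1 → C_0 maps an edge to its endpoints' difference, ∂[p,q] = q − p. For instance
  ∂[v_0,v_3] = [v_3] − [v_0].
The 5×10 boundary matrix has rank 4 and Smith normal form diag(1,1,1,1).

∂_2: C_2 → C_1 maps a triangle to the signed sum of its edges. For instance
  ∂[v_0,v_1,v_4] = [v_1,v_4] − [v_0,v_4] + [v_0,v_1],
  ∂[v_0,v_3,v_4] = [v_3,v_4] − [v_0,v_4] + [v_0,v_3].
The resulting 10×10 matrix has rank 6, and its Smith normal form has invariant factors (1,1,1,1,1,1).

Boundary ∂_3: C_3 → C_2 sends each 3-simplex σ to the alternating sum Σ_i (−1)^i (σ with its i-th vertex removed). For instance
  ∂[v_0,v_1,v_2,v_4] = [v_1,v_2,v_4] − [v_0,v_2,v_4] + [v_0,v_1,v_4] − [v_0,v_1,v_2],
  ∂[v_0,v_2,v_3,v_4] = [v_2,v_3,v_4] − [v_0,v_3,v_4] + [v_0,v_2,v_4] − [v_0,v_2,v_3].
As a 10×5 matrix over Z this has rank 4, with invariant factors (1,1,1,1).

Now H_k = ker ∂_k / im ∂_{k+1}, so:

  H_0: rank C_0 − rank ∂_1 = 5 − 4 = 1, and the invariant factors of ∂_1 are all 1, so H_0 ≅ Z.
  H_1: rank ker ∂_1 − rank ∂_2 = (10 − 4) − 6 = 0, and the invariant factors of ∂_2 are all 1, so H_1 ≅ 0.
  H_2: rank ker ∂_2 − rank ∂_3 = (10 − 6) − 4 = 0, and the invariant factors of ∂_3 are all 1, so H_2 ≅ 0.
  H_3: rank ker ∂_3 − rank ∂_4 = (5 − 4) − 0 = 1, and there is no ∂_4, so H_3 ≅ Z.

(K is a triangulation of the 3-sphere S^3.)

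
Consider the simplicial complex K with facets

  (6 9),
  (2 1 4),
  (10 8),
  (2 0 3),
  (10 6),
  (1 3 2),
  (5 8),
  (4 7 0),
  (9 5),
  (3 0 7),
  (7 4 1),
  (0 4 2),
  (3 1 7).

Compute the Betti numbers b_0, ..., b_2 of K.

Order the vertices as 0 < 1 < 2 < 3 < 4 < 5 < 6 < 7 < 8 < 9 < 10. Listing each simplex with vertices in this order, K has dimension 2 with simplices:

  0-simplices (11): [0], [1], [2], [3], [4], [5], [6], [7], [8], [9], [10]
  1-simplices (17): [0,2], [0,3], [0,4], [0,7], [1,2], [1,3], [1,4], [1,7], [2,3], [2,4], [3,7], [4,7], [5,8], [5,9], [6,9], [6,10], [8,10]
  2-simplices (8): [0,2,3], [0,2,4], [0,3,7], [0,4,7], [1,2,3], [1,2,4], [1,3,7], [1,4,7]

so the chain groups are C_0 ≅ Z^11, C_1 ≅ Z^17, C_2 ≅ Z^8.

Boundary ∂_1: C_1 → C_0 is given by ∂[p,q] = [q] − [p]. For instance
  ∂[1,4] = [4] − [1].
As a 11×17 matrix over Z this has rank 9, with invariant factors (1,1,1,1,1,1,1,1,1).

The boundary map ∂_2: C_2 → C_1 maps a triangle to the signed sum of its edges. For instance
  ∂[1,2,4] = [2,4] − [1,4] + [1,2],
  ∂[0,2,4] = [2,4] − [0,4] + [0,2].
The 17×8 boundary matrix has rank 7 and Smith normal form diag(1,1,1,1,1,1,1).

From H_k ≅ ker(∂_k) / im(∂_{k+1}) we obtain:

  H_0: rank C_0 − rank ∂_1 = 11 − 9 = 2, and the invariant factors of ∂_1 are all 1, so H_0 = Z^2.
  H_1: rank ker ∂_1 − rank ∂_2 = (17 − 9) − 7 = 1, and the invariant factors of ∂_2 are all 1, so H_1 = Z.
  H_2: rank ker ∂_2 − rank ∂_3 = (8 − 7) − 0 = 1, and there is no ∂_3, so H_2 = Z.

Hence the Betti numbers are b_0 = 2, b_1 = 1, b_2 = 1.

b_0 = 2, b_1 = 1, b_2 = 1.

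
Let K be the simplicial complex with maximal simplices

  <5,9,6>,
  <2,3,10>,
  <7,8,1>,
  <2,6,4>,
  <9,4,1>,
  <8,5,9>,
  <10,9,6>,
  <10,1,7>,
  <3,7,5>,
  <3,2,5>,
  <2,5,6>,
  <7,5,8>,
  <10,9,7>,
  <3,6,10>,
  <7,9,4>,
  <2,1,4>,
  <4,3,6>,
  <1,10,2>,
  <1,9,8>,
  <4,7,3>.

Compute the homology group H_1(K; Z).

We work with the vertex ordering 1 < 2 < 3 < 4 < 5 < 6 < 7 < 8 < 9 < 10. The simplices of K, each written with vertices in increasing order, are:

  0-simplices (10): [1], [2], [3], [4], [5], [6], [7], [8], [9], [10]
  1-simplices (30): (30 of them)
  2-simplices (20): (20 of them)

giving chain groups C_0 ≅ Z^10, C_1 ≅ Z^30, C_2 ≅ Z^20.

Boundary ∂_1: C_1 → C_0 is given by ∂[p,q] = [q] − [p].
The resulting 10×30 matrix has rank 9, and its Smith normal form has invariant factors (1,1,1,1,1,1,1,1,1).

∂_2: C_2 → C_1 sends each 2-simplex [p,q,r] to [q,r] − [p,r] + [p,q]. For instance
  ∂[3,4,6] = [4,6] − [3,6] + [3,4],
  ∂[1,2,4] = [2,4] − [1,4] + [1,2].
The 30×20 boundary matrix has rank 20 and Smith normal form diag(1,1,1,1,1,1,1,1,1,1,1,1,1,1,1,1,1,1,1,2).

From H_k ≅ ker(∂_k) / im(∂_{k+1}) we obtain:

  H_1: rank ker ∂_1 − rank ∂_2 = (30 − 9) − 20 = 1, and ∂_2 has invariant factor 2 > 1, so H_1 = Z ⊕ Z/2.

H_1 ≅ Z ⊕ Z/2.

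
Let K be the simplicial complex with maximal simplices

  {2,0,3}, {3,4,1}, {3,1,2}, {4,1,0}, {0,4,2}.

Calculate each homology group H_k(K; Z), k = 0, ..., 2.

H_0 ≅ Z,  H_1 ≅ Z,  H_2 = 0.

K has 5 vertices, 10 edges, 5 triangles.
rank ∂_0 = 0, rank ∂_1 = 4 ⇒ b_0 = 5 − 0 − 4 = 1; all invariant factors of ∂_1 are 1 so no torsion. So H_0 = Z.
rank ∂_1 = 4, rank ∂_2 = 5 ⇒ b_1 = 10 − 4 − 5 = 1; all invariant factors of ∂_2 are 1 so no torsion. So H_1 = Z.
rank ∂_2 = 5, rank ∂_3 = 0 ⇒ b_2 = 5 − 5 − 0 = 0. So H_2 = 0.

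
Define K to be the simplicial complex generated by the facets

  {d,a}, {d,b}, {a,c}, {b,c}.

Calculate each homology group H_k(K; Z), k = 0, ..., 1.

H_0 ≅ Z,  H_1 ≅ Z.

K has 4 vertices, 4 edges.
rank ∂_0 = 0, rank ∂_1 = 3 ⇒ b_0 = 4 − 0 − 3 = 1; all invariant factors of ∂_1 are 1 so no torsion. So H_0 ≅ Z.
rank ∂_1 = 3, rank ∂_2 = 0 ⇒ b_1 = 4 − 3 − 0 = 1. So H_1 ≅ Z.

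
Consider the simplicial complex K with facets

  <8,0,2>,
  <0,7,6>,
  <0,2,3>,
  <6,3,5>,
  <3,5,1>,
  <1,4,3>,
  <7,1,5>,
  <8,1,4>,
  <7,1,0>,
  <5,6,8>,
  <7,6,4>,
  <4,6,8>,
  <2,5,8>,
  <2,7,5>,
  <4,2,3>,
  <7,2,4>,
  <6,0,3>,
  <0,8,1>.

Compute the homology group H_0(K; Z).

We work with the vertex ordering 0 < 1 < 2 < 3 < 4 < 5 < 6 < 7 < 8. The simplices of K, each written with vertices in increasing order, are:

  0-simplices (9): [0], [1], [2], [3], [4], [5], [6], [7], [8]
  1-simplices (27): (27 of them)
  2-simplices (18): [0,1,7], [0,1,8], [0,2,3], [0,2,8], [0,3,6], [0,6,7], [1,3,4], [1,3,5], [1,4,8], [1,5,7], [2,3,4], [2,4,7], [2,5,7], [2,5,8], [3,5,6], [4,6,7], [4,6,8], [5,6,8]

so the chain groups are C_0 ≅ Z^9, C_1 ≅ Z^27, C_2 ≅ Z^18.

The boundary map ∂_1: C_1 → C_0 sends each edge [p,q] (with p < q) to q − p.
The 9×27 boundary matrix has rank 8 and Smith normal form diag(1,1,1,1,1,1,1,1).

The boundary map ∂_2: C_2 → C_1 acts by ∂[p,q,r] = [q,r] − [p,r] + [p,q]. For instance
  ∂[5,6,8] = [6,8] − [5,8] + [5,6],
  ∂[0,6,7] = [6,7] − [0,7] + [0,6].
The resulting 27×18 matrix has rank 17, and its Smith normal form has invariant factors (1,1,1,1,1,1,1,1,1,1,1,1,1,1,1,1,1).

Computing H_k = (kernel of ∂_k) / (image of ∂_{k+1}):

  H_0: rank C_0 − rank ∂_1 = 9 − 8 = 1, and the invariant factors of ∂_1 are all 1, so H_0 = Z.

H_0 ≅ Z.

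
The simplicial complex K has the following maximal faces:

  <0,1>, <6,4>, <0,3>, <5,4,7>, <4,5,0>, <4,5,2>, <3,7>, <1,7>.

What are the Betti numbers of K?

K has 8 vertices, 12 edges, 3 triangles.
rank ∂_0 = 0, rank ∂_1 = 7 ⇒ b_0 = 8 − 0 − 7 = 1; all invariant factors of ∂_1 are 1 so no torsion. So H_0 ≅ Z.
rank ∂_1 = 7, rank ∂_2 = 3 ⇒ b_1 = 12 − 7 − 3 = 2; all invariant factors of ∂_2 are 1 so no torsion. So H_1 ≅ Z^2.
rank ∂_2 = 3, rank ∂_3 = 0 ⇒ b_2 = 3 − 3 − 0 = 0. So H_2 ≅ 0.

b_0 = 1, b_1 = 2, b_2 = 0.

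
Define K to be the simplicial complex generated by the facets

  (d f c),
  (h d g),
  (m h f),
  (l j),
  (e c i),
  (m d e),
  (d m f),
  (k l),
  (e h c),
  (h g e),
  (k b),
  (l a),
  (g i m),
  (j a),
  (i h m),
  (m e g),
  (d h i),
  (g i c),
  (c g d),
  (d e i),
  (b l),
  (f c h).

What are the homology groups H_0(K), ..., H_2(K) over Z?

K has 13 vertices, 30 edges, 16 triangles.
rank ∂_0 = 0, rank ∂_1 = 11 ⇒ b_0 = 13 − 0 − 11 = 2; all invariant factors of ∂_1 are 1 so no torsion. So H_0 ≅ Z^2.
rank ∂_1 = 11, rank ∂_2 = 15 ⇒ b_1 = 30 − 11 − 15 = 4; all invariant factors of ∂_2 are 1 so no torsion. So H_1 ≅ Z^4.
rank ∂_2 = 15, rank ∂_3 = 0 ⇒ b_2 = 16 − 15 − 0 = 1. So H_2 ≅ Z.

H_0 = Z^2,  H_1 = Z^4,  H_2 = Z.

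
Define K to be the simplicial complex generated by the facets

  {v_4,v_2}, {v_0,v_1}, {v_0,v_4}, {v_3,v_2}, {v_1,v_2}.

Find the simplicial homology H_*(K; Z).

H_0 ≅ Z,  H_1 ≅ Z.

Order the vertices as v_0 < v_1 < v_2 < v_3 < v_4. Listing each simplex with vertices in this order, K has dimension 1 with simplices:

  0-simplices (5): [v_0], [v_1], [v_2], [v_3], [v_4]
  1-simplices (5): [v_0,v_1], [v_0,v_4], [v_1,v_2], [v_2,v_3], [v_2,v_4]

Hence C_0 ≅ Z^5, C_1 ≅ Z^5.

Boundary ∂_1: C_1 → C_0 sends each edge [p,q] (with p < q) to q − p. For instance
  ∂[v_1,v_2] = [v_2] − [v_1].
As a 5×5 matrix over Z this has rank 4, with invariant factors (1,1,1,1).

Computing H_k = (kernel of ∂_k) / (image of ∂_{k+1}):

  H_0: rank C_0 − rank ∂_1 = 5 − 4 = 1, and the invariant factors of ∂_1 are all 1, so H_0 = Z.
  H_1: rank ker ∂_1 − rank ∂_2 = (5 − 4) − 0 = 1, and there is no ∂_2, so H_1 = Z.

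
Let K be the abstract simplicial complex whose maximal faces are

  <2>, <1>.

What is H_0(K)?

Take the total order 1 < 2 on the vertex set. Then K (dimension 0) consists of the simplices:

  0-simplices (2): [1], [2]

Hence C_0 ≅ Z^2.

Computing H_k = (kernel of ∂_k) / (image of ∂_{k+1}):

  H_0: rank C_0 − rank ∂_1 = 2 − 0 = 2, and there is no ∂_1, so H_0 = Z^2.

H_0 = Z^2.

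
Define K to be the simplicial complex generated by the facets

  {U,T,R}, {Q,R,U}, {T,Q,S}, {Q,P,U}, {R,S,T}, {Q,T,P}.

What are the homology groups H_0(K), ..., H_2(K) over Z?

H_0 = Z,  H_1 = Z,  H_2 = 0.

K has 6 vertices, 12 edges, 6 triangles.
rank ∂_0 = 0, rank ∂_1 = 5 ⇒ b_0 = 6 − 0 − 5 = 1; all invariant factors of ∂_1 are 1 so no torsion. So H_0 ≅ Z.
rank ∂_1 = 5, rank ∂_2 = 6 ⇒ b_1 = 12 − 5 − 6 = 1; all invariant factors of ∂_2 are 1 so no torsion. So H_1 ≅ Z.
rank ∂_2 = 6, rank ∂_3 = 0 ⇒ b_2 = 6 − 6 − 0 = 0. So H_2 ≅ 0.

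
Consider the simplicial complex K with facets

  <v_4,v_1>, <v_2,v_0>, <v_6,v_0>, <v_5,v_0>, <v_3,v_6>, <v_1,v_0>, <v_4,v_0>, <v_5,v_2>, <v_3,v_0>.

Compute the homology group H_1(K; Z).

H_1 ≅ Z^3.

K has 7 vertices, 9 edges.
rank ∂_1 = 6, rank ∂_2 = 0 ⇒ b_1 = 9 − 6 − 0 = 3. So H_1 = Z^3.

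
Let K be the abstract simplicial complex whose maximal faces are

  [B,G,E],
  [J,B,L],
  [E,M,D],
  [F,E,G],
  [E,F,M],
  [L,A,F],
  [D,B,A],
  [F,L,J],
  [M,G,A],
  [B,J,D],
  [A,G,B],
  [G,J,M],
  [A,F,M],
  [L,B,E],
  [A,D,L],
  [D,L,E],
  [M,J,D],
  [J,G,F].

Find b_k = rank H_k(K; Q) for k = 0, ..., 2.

Fix the vertex order A < B < D < E < F < G < J < L < M and write every simplex with vertices in increasing order. Then dim K = 2 and the simplices of K are:

  0-simplices (9): A, B, D, E, F, G, J, L, M
  1-simplices (27): AB, AD, AF, AG, AL, AM, BD, BE, BG, BJ, BL, DE, DJ, DL, DM, EF, EG, EL, EM, FG, FJ, FL, FM, GJ, GM, JL, JM
  2-simplices (18): ABD, ABG, ADL, AFL, AFM, AGM, BDJ, BEG, BEL, BJL, DEL, DEM, DJM, EFG, EFM, FGJ, FJL, GJM

giving chain groups C_0 ≅ Z^9, C_1 ≅ Z^27, C_2 ≅ Z^18.

∂_1: C_1 → C_0 maps an edge to its endpoints' difference, ∂[p,q] = q − p. For instance
  ∂EM = M − E.
The 9×27 boundary matrix has rank 8 and Smith normal form diag(1,1,1,1,1,1,1,1).

∂_2: C_2 → C_1 maps a triangle to the signed sum of its edges. For instance
  ∂EFG = FG − EG + EF,
  ∂DJM = JM − DM + DJ.
This gives a 27×18 integer matrix of rank 18; reducing to Smith normal form yields diagonal entries (1,1,1,1,1,1,1,1,1,1,1,1,1,1,1,1,1,2).

Computing H_k = (kernel of ∂_k) / (image of ∂_{k+1}):

  H_0: rank C_0 − rank ∂_1 = 9 − 8 = 1, and the invariant factors of ∂_1 are all 1, so H_0 = Z.
  H_1: rank ker ∂_1 − rank ∂_2 = (27 − 8) − 18 = 1, and ∂_2 has invariant factor 2 > 1, so H_1 = Z ⊕ Z/2Z.
  H_2: rank ker ∂_2 − rank ∂_3 = (18 − 18) − 0 = 0, and there is no ∂_3, so H_2 = 0.

As a check, the Euler characteristic is 9 − 27 + 18 = 0, which agrees with 1 − 1 + 0 = 0.

Hence the Betti numbers are b_0 = 1, b_1 = 1, b_2 = 0.

b_0 = 1, b_1 = 1, b_2 = 0.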